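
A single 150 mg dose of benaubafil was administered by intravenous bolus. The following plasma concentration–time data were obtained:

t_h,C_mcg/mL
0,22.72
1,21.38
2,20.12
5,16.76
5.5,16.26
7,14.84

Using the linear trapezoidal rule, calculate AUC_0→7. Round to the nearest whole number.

AUC = 130 mcg/mL·h

Trapezoidal AUC_0→7:
  [0→1]: (22.72+21.38)/2 × 1 = 22.05
  [1→2]: (21.38+20.12)/2 × 1 = 20.75
  [2→5]: (20.12+16.76)/2 × 3 = 55.32
  [5→5.5]: (16.76+16.26)/2 × 0.5 = 8.255
  [5.5→7]: (16.26+14.84)/2 × 1.5 = 23.325
  Sum = 129.7 mcg/mL·h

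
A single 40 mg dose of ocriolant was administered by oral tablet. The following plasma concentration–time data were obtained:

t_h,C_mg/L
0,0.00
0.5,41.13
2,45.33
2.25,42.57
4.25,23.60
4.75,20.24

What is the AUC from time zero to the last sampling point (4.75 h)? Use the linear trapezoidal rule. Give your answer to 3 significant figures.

Trapezoidal AUC_0→4.75:
  [0→0.5]: (0.00+41.13)/2 × 0.5 = 10.2825
  [0.5→2]: (41.13+45.33)/2 × 1.5 = 64.845
  [2→2.25]: (45.33+42.57)/2 × 0.25 = 10.9875
  [2.25→4.25]: (42.57+23.60)/2 × 2 = 66.17
  [4.25→4.75]: (23.60+20.24)/2 × 0.5 = 10.96
  Sum = 163.245 mg/L·h

AUC = 163 mg/L·h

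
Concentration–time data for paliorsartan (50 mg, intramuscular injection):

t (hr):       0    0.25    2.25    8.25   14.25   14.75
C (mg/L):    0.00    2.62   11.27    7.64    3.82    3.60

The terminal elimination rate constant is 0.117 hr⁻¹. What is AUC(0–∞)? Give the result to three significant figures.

AUC = 138 mg/L·hr

Trapezoidal AUC_0→14.75:
  [0→0.25]: (0.00+2.62)/2 × 0.25 = 0.3275
  [0.25→2.25]: (2.62+11.27)/2 × 2 = 13.89
  [2.25→8.25]: (11.27+7.64)/2 × 6 = 56.73
  [8.25→14.25]: (7.64+3.82)/2 × 6 = 34.38
  [14.25→14.75]: (3.82+3.60)/2 × 0.5 = 1.855
  Sum = 107.1825 mg/L·hr
Extrapolated tail: C_last / k_e = 3.60 / 0.117 = 30.769
AUC_0→∞ = 107.1825 + 30.769 = 137.9515 mg/L·hr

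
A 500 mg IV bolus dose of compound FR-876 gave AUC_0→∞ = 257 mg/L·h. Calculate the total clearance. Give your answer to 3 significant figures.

CL = 1.95 L/h

CL = Dose_iv / AUC_0→∞
   = 500 / 257 = 1.94553 L/h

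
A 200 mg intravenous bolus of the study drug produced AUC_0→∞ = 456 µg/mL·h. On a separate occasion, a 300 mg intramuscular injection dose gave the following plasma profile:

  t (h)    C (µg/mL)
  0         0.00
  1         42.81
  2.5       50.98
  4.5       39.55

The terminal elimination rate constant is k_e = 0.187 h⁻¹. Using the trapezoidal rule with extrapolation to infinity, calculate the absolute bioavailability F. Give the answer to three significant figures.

Trapezoidal AUC_0→4.5 (intramuscular injection):
  [0→1]: (0.00+42.81)/2 × 1 = 21.405
  [1→2.5]: (42.81+50.98)/2 × 1.5 = 70.3425
  [2.5→4.5]: (50.98+39.55)/2 × 2 = 90.53
  Sum = 182.2775 µg/mL·h
Tail: C_last/k_e = 39.55/0.187 = 211.497
AUC_0→∞ (intramuscular injection) = 182.2775 + 211.497 = 393.7745 µg/mL·h
F = (AUC_ev/D_ev)/(AUC_iv/D_iv) = (393.7745/300)/(456/200) = 1.31258/2.28 = 0.5757

F = 0.576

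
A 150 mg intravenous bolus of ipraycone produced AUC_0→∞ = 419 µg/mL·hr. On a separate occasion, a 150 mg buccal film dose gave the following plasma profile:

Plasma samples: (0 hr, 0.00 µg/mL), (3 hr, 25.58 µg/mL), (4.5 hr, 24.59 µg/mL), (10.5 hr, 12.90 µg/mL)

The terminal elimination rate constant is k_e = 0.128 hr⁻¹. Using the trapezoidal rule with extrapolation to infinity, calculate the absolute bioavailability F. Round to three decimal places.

Trapezoidal AUC_0→10.5 (buccal film):
  [0→3]: (0.00+25.58)/2 × 3 = 38.37
  [3→4.5]: (25.58+24.59)/2 × 1.5 = 37.6275
  [4.5→10.5]: (24.59+12.90)/2 × 6 = 112.47
  Sum = 188.4675 µg/mL·hr
Tail: C_last/k_e = 12.90/0.128 = 100.781
AUC_0→∞ (buccal film) = 188.4675 + 100.781 = 289.2485 µg/mL·hr
F = (AUC_ev/D_ev)/(AUC_iv/D_iv) = (289.2485/150)/(419/150) = 1.92832/2.79333 = 0.6903

F = 0.690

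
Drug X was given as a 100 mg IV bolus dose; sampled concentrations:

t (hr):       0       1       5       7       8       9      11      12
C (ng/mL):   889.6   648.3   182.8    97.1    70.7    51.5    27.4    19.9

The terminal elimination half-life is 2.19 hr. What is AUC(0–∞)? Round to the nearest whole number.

AUC = 3021 ng/mL·hr

Trapezoidal AUC_0→12:
  [0→1]: (889.6+648.3)/2 × 1 = 768.95
  [1→5]: (648.3+182.8)/2 × 4 = 1662.2
  [5→7]: (182.8+97.1)/2 × 2 = 279.9
  [7→8]: (97.1+70.7)/2 × 1 = 83.9
  [8→9]: (70.7+51.5)/2 × 1 = 61.1
  [9→11]: (51.5+27.4)/2 × 2 = 78.9
  [11→12]: (27.4+19.9)/2 × 1 = 23.65
  Sum = 2958.6 ng/mL·hr
k_e = ln2 / t½ = 0.693147 / 2.19 = 0.3165 hr^-1
Extrapolated tail: C_last / k_e = 19.9 / 0.3165 = 62.875
AUC_0→∞ = 2958.6 + 62.875 = 3021.475 ng/mL·hr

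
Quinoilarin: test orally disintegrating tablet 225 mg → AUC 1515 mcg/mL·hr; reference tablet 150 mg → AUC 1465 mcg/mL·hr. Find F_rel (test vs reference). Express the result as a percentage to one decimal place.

F_rel = 68.9%

F_rel = (AUC_test/D_test) / (AUC_ref/D_ref)
      = (1515/225) / (1465/150)
      = 6.73333 / 9.76667 = 0.6894 = 68.94%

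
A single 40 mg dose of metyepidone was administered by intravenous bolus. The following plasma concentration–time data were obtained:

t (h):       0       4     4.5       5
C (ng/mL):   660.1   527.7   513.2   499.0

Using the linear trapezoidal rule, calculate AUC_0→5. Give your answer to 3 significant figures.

Trapezoidal AUC_0→5:
  [0→4]: (660.1+527.7)/2 × 4 = 2375.6
  [4→4.5]: (527.7+513.2)/2 × 0.5 = 260.225
  [4.5→5]: (513.2+499.0)/2 × 0.5 = 253.05
  Sum = 2888.875 ng/mL·h

AUC = 2890 ng/mL·h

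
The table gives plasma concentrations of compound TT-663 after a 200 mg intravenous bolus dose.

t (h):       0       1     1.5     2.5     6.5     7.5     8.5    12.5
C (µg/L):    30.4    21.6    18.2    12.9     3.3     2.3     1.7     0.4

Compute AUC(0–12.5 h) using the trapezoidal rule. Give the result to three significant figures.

AUC = 92.9 µg/L·h

Trapezoidal AUC_0→12.5:
  [0→1]: (30.4+21.6)/2 × 1 = 26.0
  [1→1.5]: (21.6+18.2)/2 × 0.5 = 9.95
  [1.5→2.5]: (18.2+12.9)/2 × 1 = 15.55
  [2.5→6.5]: (12.9+3.3)/2 × 4 = 32.4
  [6.5→7.5]: (3.3+2.3)/2 × 1 = 2.8
  [7.5→8.5]: (2.3+1.7)/2 × 1 = 2.0
  [8.5→12.5]: (1.7+0.4)/2 × 4 = 4.2
  Sum = 92.9 µg/L·h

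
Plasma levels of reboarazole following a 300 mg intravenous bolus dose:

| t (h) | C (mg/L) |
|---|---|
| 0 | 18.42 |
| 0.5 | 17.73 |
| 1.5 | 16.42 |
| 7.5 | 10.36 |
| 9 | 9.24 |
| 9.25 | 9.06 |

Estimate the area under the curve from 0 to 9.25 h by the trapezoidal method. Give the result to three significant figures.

Trapezoidal AUC_0→9.25:
  [0→0.5]: (18.42+17.73)/2 × 0.5 = 9.0375
  [0.5→1.5]: (17.73+16.42)/2 × 1 = 17.075
  [1.5→7.5]: (16.42+10.36)/2 × 6 = 80.34
  [7.5→9]: (10.36+9.24)/2 × 1.5 = 14.7
  [9→9.25]: (9.24+9.06)/2 × 0.25 = 2.2875
  Sum = 123.44 mg/L·h

AUC = 123 mg/L·h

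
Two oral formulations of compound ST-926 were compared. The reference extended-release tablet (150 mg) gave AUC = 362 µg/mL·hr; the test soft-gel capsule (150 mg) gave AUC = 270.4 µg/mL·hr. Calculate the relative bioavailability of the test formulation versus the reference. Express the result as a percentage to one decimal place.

F_rel = 74.7%

F_rel = (AUC_test/D_test) / (AUC_ref/D_ref)
      = (270.4/150) / (362/150)
      = 1.80267 / 2.41333 = 0.7470 = 74.70%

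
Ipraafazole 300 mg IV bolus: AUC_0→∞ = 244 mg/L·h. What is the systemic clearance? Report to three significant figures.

CL = Dose_iv / AUC_0→∞
   = 300 / 244 = 1.22951 L/h

CL = 1.23 L/h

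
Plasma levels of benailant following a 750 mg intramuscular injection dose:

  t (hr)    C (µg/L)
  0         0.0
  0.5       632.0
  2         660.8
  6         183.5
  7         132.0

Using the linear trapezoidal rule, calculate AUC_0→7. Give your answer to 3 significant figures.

Trapezoidal AUC_0→7:
  [0→0.5]: (0.0+632.0)/2 × 0.5 = 158.0
  [0.5→2]: (632.0+660.8)/2 × 1.5 = 969.6
  [2→6]: (660.8+183.5)/2 × 4 = 1688.6
  [6→7]: (183.5+132.0)/2 × 1 = 157.75
  Sum = 2973.95 µg/L·hr

AUC = 2970 µg/L·hr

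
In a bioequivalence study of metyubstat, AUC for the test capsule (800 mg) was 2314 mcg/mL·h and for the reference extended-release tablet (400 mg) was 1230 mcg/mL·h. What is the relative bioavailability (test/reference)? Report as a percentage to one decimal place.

F_rel = 94.1%

F_rel = (AUC_test/D_test) / (AUC_ref/D_ref)
      = (2314/800) / (1230/400)
      = 2.8925 / 3.075 = 0.9407 = 94.07%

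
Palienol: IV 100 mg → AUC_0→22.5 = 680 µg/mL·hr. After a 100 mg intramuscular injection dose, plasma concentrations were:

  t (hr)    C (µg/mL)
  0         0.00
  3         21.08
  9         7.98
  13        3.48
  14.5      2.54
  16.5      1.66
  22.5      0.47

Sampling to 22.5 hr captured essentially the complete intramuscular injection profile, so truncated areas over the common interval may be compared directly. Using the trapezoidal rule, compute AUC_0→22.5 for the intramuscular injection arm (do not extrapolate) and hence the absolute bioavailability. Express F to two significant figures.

F = 0.23

Trapezoidal AUC_0→22.5 (intramuscular injection):
  [0→3]: (0.00+21.08)/2 × 3 = 31.62
  [3→9]: (21.08+7.98)/2 × 6 = 87.18
  [9→13]: (7.98+3.48)/2 × 4 = 22.92
  [13→14.5]: (3.48+2.54)/2 × 1.5 = 4.515
  [14.5→16.5]: (2.54+1.66)/2 × 2 = 4.2
  [16.5→22.5]: (1.66+0.47)/2 × 6 = 6.39
  Sum = 156.825 µg/mL·hr
F = (AUC_ev/D_ev)/(AUC_iv/D_iv) = (156.825/100)/(680/100) = 1.56825/6.8 = 0.2306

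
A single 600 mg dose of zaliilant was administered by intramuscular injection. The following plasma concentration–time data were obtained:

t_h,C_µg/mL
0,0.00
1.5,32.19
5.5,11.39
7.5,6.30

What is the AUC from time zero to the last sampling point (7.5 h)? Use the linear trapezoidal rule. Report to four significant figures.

Trapezoidal AUC_0→7.5:
  [0→1.5]: (0.00+32.19)/2 × 1.5 = 24.1425
  [1.5→5.5]: (32.19+11.39)/2 × 4 = 87.16
  [5.5→7.5]: (11.39+6.30)/2 × 2 = 17.69
  Sum = 128.9925 µg/mL·h

AUC = 129.0 µg/mL·h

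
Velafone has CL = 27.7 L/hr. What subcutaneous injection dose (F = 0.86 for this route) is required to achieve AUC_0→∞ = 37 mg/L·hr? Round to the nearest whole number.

Dose = CL × AUC_0→∞ / F
     = 27.7 × 37 / 0.86 = 1191.74 mg

Dose = 1192 mg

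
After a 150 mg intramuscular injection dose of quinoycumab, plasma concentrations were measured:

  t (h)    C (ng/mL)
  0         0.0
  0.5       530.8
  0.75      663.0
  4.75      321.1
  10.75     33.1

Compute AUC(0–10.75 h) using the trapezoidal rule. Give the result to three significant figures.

AUC = 3310 ng/mL·h

Trapezoidal AUC_0→10.75:
  [0→0.5]: (0.0+530.8)/2 × 0.5 = 132.7
  [0.5→0.75]: (530.8+663.0)/2 × 0.25 = 149.225
  [0.75→4.75]: (663.0+321.1)/2 × 4 = 1968.2
  [4.75→10.75]: (321.1+33.1)/2 × 6 = 1062.6
  Sum = 3312.725 ng/mL·h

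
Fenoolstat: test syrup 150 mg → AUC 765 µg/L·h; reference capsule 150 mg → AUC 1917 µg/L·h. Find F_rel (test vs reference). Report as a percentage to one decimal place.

F_rel = 39.9%

F_rel = (AUC_test/D_test) / (AUC_ref/D_ref)
      = (765/150) / (1917/150)
      = 5.1 / 12.78 = 0.3991 = 39.91%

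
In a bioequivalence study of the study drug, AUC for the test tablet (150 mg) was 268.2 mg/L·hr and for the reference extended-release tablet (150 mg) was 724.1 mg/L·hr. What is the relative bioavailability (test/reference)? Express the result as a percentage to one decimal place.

F_rel = 37.0%

F_rel = (AUC_test/D_test) / (AUC_ref/D_ref)
      = (268.2/150) / (724.1/150)
      = 1.788 / 4.82733 = 0.3704 = 37.04%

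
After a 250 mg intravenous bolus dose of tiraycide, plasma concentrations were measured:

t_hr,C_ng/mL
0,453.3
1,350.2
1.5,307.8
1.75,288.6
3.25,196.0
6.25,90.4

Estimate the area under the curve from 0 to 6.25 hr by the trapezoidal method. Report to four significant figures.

AUC = 1434 ng/mL·hr

Trapezoidal AUC_0→6.25:
  [0→1]: (453.3+350.2)/2 × 1 = 401.75
  [1→1.5]: (350.2+307.8)/2 × 0.5 = 164.5
  [1.5→1.75]: (307.8+288.6)/2 × 0.25 = 74.55
  [1.75→3.25]: (288.6+196.0)/2 × 1.5 = 363.45
  [3.25→6.25]: (196.0+90.4)/2 × 3 = 429.6
  Sum = 1433.85 ng/mL·hr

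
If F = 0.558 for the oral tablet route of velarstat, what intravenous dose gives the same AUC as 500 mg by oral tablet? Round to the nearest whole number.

Systemic exposure from an extravascular dose = F × D_ev, so the equivalent IV dose is F × D_ev.
D_iv = F × D_ev = 0.558 × 500 = 279 mg

D_iv = 279 mg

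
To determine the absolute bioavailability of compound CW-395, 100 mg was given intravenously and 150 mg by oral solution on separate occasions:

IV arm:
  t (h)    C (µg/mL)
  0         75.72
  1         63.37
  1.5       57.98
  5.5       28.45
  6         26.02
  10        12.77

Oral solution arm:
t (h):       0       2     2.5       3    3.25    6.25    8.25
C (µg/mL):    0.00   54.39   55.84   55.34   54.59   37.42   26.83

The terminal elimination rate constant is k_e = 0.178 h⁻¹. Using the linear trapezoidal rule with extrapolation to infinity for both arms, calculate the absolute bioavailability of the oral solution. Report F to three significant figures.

F = 0.729

Trapezoidal AUC_0→10 (IV):
  [0→1]: (75.72+63.37)/2 × 1 = 69.545
  [1→1.5]: (63.37+57.98)/2 × 0.5 = 30.3375
  [1.5→5.5]: (57.98+28.45)/2 × 4 = 172.86
  [5.5→6]: (28.45+26.02)/2 × 0.5 = 13.6175
  [6→10]: (26.02+12.77)/2 × 4 = 77.58
  Sum = 363.94 µg/mL·h
IV tail: 12.77/0.178 = 71.742; AUC_iv,0→∞ = 363.94 + 71.742 = 435.682 µg/mL·h
Trapezoidal AUC_0→8.25 (oral solution):
  [0→2]: (0.00+54.39)/2 × 2 = 54.39
  [2→2.5]: (54.39+55.84)/2 × 0.5 = 27.5575
  [2.5→3]: (55.84+55.34)/2 × 0.5 = 27.795
  [3→3.25]: (55.34+54.59)/2 × 0.25 = 13.74125
  [3.25→6.25]: (54.59+37.42)/2 × 3 = 138.015
  [6.25→8.25]: (37.42+26.83)/2 × 2 = 64.25
  Sum = 325.74875 µg/mL·h
oral solution tail: 26.83/0.178 = 150.730; AUC_ev,0→∞ = 325.74875 + 150.730 = 476.47875 µg/mL·h
F = (AUC_ev/D_ev)/(AUC_iv/D_iv) = (476.47875/150)/(435.682/100) = 3.176525/4.35682 = 0.7291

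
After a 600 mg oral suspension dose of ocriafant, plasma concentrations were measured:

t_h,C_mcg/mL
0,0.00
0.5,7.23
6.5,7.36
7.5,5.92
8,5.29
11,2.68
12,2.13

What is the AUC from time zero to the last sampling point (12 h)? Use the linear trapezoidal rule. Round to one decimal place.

Trapezoidal AUC_0→12:
  [0→0.5]: (0.00+7.23)/2 × 0.5 = 1.8075
  [0.5→6.5]: (7.23+7.36)/2 × 6 = 43.77
  [6.5→7.5]: (7.36+5.92)/2 × 1 = 6.64
  [7.5→8]: (5.92+5.29)/2 × 0.5 = 2.8025
  [8→11]: (5.29+2.68)/2 × 3 = 11.955
  [11→12]: (2.68+2.13)/2 × 1 = 2.405
  Sum = 69.38 mcg/mL·h

AUC = 69.4 mcg/mL·h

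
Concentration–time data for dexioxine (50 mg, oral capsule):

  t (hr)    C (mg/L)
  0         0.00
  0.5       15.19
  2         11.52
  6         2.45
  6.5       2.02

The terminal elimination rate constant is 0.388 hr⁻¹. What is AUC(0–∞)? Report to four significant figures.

AUC = 58.09 mg/L·hr

Trapezoidal AUC_0→6.5:
  [0→0.5]: (0.00+15.19)/2 × 0.5 = 3.7975
  [0.5→2]: (15.19+11.52)/2 × 1.5 = 20.0325
  [2→6]: (11.52+2.45)/2 × 4 = 27.94
  [6→6.5]: (2.45+2.02)/2 × 0.5 = 1.1175
  Sum = 52.8875 mg/L·hr
Extrapolated tail: C_last / k_e = 2.02 / 0.388 = 5.206
AUC_0→∞ = 52.8875 + 5.206 = 58.0935 mg/L·hr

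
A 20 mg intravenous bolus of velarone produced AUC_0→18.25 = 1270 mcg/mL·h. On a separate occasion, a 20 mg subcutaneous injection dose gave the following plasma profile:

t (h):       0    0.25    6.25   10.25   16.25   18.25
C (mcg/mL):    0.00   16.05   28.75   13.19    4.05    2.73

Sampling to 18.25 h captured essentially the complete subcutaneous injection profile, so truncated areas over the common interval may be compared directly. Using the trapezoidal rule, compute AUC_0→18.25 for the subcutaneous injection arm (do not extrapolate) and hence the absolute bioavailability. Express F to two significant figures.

Trapezoidal AUC_0→18.25 (subcutaneous injection):
  [0→0.25]: (0.00+16.05)/2 × 0.25 = 2.00625
  [0.25→6.25]: (16.05+28.75)/2 × 6 = 134.4
  [6.25→10.25]: (28.75+13.19)/2 × 4 = 83.88
  [10.25→16.25]: (13.19+4.05)/2 × 6 = 51.72
  [16.25→18.25]: (4.05+2.73)/2 × 2 = 6.78
  Sum = 278.78625 mcg/mL·h
F = (AUC_ev/D_ev)/(AUC_iv/D_iv) = (278.78625/20)/(1270/20) = 13.9393/63.5 = 0.2195

F = 0.22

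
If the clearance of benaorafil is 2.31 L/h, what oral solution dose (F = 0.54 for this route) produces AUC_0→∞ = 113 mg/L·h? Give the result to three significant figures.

Dose = CL × AUC_0→∞ / F
     = 2.31 × 113 / 0.54 = 483.389 mg

Dose = 483 mg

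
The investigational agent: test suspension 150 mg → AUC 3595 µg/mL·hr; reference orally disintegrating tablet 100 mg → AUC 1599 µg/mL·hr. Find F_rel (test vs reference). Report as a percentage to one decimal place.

F_rel = (AUC_test/D_test) / (AUC_ref/D_ref)
      = (3595/150) / (1599/100)
      = 23.9667 / 15.99 = 1.4989 = 149.89%

F_rel = 149.9%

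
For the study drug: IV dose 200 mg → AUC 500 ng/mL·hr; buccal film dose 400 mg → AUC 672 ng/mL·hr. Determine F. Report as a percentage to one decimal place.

F = 67.2%

F = (AUC_ev / D_ev) / (AUC_iv / D_iv)
  = (672/400) / (500/200)
  = 1.68 / 2.5 = 0.6720
  = 67.20%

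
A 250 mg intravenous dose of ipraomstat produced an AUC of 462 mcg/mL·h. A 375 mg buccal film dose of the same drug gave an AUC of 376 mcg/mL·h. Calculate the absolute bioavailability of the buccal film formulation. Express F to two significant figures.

F = (AUC_ev / D_ev) / (AUC_iv / D_iv)
  = (376/375) / (462/250)
  = 1.00267 / 1.848 = 0.5426

F = 0.54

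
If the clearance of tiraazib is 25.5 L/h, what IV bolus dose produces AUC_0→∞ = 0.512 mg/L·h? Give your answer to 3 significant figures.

Dose_iv = CL × AUC_0→∞
     = 25.5 × 0.512 = 13.056 mg

Dose = 13.1 mg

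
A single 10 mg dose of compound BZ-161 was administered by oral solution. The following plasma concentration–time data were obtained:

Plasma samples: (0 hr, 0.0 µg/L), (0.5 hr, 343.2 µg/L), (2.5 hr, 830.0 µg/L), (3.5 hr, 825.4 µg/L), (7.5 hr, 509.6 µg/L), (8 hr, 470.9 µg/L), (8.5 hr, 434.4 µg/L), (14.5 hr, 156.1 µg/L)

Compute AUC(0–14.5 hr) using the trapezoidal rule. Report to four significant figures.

AUC = 7000 µg/L·hr

Trapezoidal AUC_0→14.5:
  [0→0.5]: (0.0+343.2)/2 × 0.5 = 85.8
  [0.5→2.5]: (343.2+830.0)/2 × 2 = 1173.2
  [2.5→3.5]: (830.0+825.4)/2 × 1 = 827.7
  [3.5→7.5]: (825.4+509.6)/2 × 4 = 2670.0
  [7.5→8]: (509.6+470.9)/2 × 0.5 = 245.125
  [8→8.5]: (470.9+434.4)/2 × 0.5 = 226.325
  [8.5→14.5]: (434.4+156.1)/2 × 6 = 1771.5
  Sum = 6999.65 µg/L·hr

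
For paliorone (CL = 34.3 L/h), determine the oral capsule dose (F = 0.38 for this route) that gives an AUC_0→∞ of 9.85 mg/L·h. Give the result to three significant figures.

Dose = 889 mg

Dose = CL × AUC_0→∞ / F
     = 34.3 × 9.85 / 0.38 = 889.092 mg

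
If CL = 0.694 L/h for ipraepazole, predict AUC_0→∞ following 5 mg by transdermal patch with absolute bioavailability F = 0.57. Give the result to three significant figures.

AUC_0→∞ = F × Dose / CL
        = 0.57 × 5 / 0.694 = 4.10663 mg/L·h

AUC = 4.11 mg/L·h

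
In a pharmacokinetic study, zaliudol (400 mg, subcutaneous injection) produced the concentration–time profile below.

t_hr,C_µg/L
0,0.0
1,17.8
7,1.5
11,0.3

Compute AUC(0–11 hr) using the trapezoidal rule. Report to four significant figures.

Trapezoidal AUC_0→11:
  [0→1]: (0.0+17.8)/2 × 1 = 8.9
  [1→7]: (17.8+1.5)/2 × 6 = 57.9
  [7→11]: (1.5+0.3)/2 × 4 = 3.6
  Sum = 70.4 µg/L·hr

AUC = 70.40 µg/L·hr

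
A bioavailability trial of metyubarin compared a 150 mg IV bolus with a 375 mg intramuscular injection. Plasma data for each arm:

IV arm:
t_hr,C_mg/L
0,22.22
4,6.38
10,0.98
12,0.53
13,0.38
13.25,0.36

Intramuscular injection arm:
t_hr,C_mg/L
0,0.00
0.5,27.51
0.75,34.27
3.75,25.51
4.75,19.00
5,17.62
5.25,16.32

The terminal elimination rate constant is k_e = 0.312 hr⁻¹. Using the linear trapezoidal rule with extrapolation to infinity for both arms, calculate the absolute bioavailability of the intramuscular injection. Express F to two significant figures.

F = 0.91

Trapezoidal AUC_0→13.25 (IV):
  [0→4]: (22.22+6.38)/2 × 4 = 57.2
  [4→10]: (6.38+0.98)/2 × 6 = 22.08
  [10→12]: (0.98+0.53)/2 × 2 = 1.51
  [12→13]: (0.53+0.38)/2 × 1 = 0.455
  [13→13.25]: (0.38+0.36)/2 × 0.25 = 0.0925
  Sum = 81.3375 mg/L·hr
IV tail: 0.36/0.312 = 1.154; AUC_iv,0→∞ = 81.3375 + 1.154 = 82.4915 mg/L·hr
Trapezoidal AUC_0→5.25 (intramuscular injection):
  [0→0.5]: (0.00+27.51)/2 × 0.5 = 6.8775
  [0.5→0.75]: (27.51+34.27)/2 × 0.25 = 7.7225
  [0.75→3.75]: (34.27+25.51)/2 × 3 = 89.67
  [3.75→4.75]: (25.51+19.00)/2 × 1 = 22.255
  [4.75→5]: (19.00+17.62)/2 × 0.25 = 4.5775
  [5→5.25]: (17.62+16.32)/2 × 0.25 = 4.2425
  Sum = 135.345 mg/L·hr
intramuscular injection tail: 16.32/0.312 = 52.308; AUC_ev,0→∞ = 135.345 + 52.308 = 187.653 mg/L·hr
F = (AUC_ev/D_ev)/(AUC_iv/D_iv) = (187.653/375)/(82.4915/150) = 0.500408/0.549943 = 0.9099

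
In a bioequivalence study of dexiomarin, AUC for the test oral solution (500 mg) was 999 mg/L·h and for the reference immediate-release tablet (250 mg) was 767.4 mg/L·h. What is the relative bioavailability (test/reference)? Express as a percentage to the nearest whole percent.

F_rel = (AUC_test/D_test) / (AUC_ref/D_ref)
      = (999/500) / (767.4/250)
      = 1.998 / 3.0696 = 0.6509 = 65.09%

F_rel = 65%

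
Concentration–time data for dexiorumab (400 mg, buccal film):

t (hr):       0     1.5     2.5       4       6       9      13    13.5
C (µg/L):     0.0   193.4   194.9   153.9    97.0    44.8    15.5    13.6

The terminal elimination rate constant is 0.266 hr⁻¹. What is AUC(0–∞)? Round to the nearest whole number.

AUC = 1243 µg/L·hr

Trapezoidal AUC_0→13.5:
  [0→1.5]: (0.0+193.4)/2 × 1.5 = 145.05
  [1.5→2.5]: (193.4+194.9)/2 × 1 = 194.15
  [2.5→4]: (194.9+153.9)/2 × 1.5 = 261.6
  [4→6]: (153.9+97.0)/2 × 2 = 250.9
  [6→9]: (97.0+44.8)/2 × 3 = 212.7
  [9→13]: (44.8+15.5)/2 × 4 = 120.6
  [13→13.5]: (15.5+13.6)/2 × 0.5 = 7.275
  Sum = 1192.275 µg/L·hr
Extrapolated tail: C_last / k_e = 13.6 / 0.266 = 51.128
AUC_0→∞ = 1192.275 + 51.128 = 1243.403 µg/L·hr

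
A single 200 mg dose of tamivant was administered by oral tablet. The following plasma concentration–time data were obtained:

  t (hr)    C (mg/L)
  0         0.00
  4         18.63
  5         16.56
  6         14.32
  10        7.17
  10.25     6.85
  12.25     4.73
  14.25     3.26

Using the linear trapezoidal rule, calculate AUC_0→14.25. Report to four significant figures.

AUC = 134.6 mg/L·hr

Trapezoidal AUC_0→14.25:
  [0→4]: (0.00+18.63)/2 × 4 = 37.26
  [4→5]: (18.63+16.56)/2 × 1 = 17.595
  [5→6]: (16.56+14.32)/2 × 1 = 15.44
  [6→10]: (14.32+7.17)/2 × 4 = 42.98
  [10→10.25]: (7.17+6.85)/2 × 0.25 = 1.7525
  [10.25→12.25]: (6.85+4.73)/2 × 2 = 11.58
  [12.25→14.25]: (4.73+3.26)/2 × 2 = 7.99
  Sum = 134.5975 mg/L·hr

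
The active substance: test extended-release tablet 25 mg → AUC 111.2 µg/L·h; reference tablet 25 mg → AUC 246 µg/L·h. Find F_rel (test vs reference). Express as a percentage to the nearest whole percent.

F_rel = (AUC_test/D_test) / (AUC_ref/D_ref)
      = (111.2/25) / (246/25)
      = 4.448 / 9.84 = 0.4520 = 45.20%

F_rel = 45%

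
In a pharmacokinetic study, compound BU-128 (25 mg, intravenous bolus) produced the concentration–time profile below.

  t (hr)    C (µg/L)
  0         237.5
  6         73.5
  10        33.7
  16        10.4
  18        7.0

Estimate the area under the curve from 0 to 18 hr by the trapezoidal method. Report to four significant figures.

AUC = 1297 µg/L·hr

Trapezoidal AUC_0→18:
  [0→6]: (237.5+73.5)/2 × 6 = 933.0
  [6→10]: (73.5+33.7)/2 × 4 = 214.4
  [10→16]: (33.7+10.4)/2 × 6 = 132.3
  [16→18]: (10.4+7.0)/2 × 2 = 17.4
  Sum = 1297.1 µg/L·hr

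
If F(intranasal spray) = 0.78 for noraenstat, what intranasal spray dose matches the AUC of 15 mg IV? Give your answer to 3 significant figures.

D_intranasal = 19.2 mg

For equal systemic exposure: F × D_ev = D_iv
D_ev = D_iv / F = 15 / 0.78 = 19.2308 mg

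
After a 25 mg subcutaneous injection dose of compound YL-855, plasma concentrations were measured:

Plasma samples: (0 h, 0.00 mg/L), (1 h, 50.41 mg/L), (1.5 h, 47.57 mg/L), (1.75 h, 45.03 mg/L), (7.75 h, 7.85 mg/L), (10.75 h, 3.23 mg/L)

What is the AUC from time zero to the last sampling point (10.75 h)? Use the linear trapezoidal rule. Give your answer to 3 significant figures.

Trapezoidal AUC_0→10.75:
  [0→1]: (0.00+50.41)/2 × 1 = 25.205
  [1→1.5]: (50.41+47.57)/2 × 0.5 = 24.495
  [1.5→1.75]: (47.57+45.03)/2 × 0.25 = 11.575
  [1.75→7.75]: (45.03+7.85)/2 × 6 = 158.64
  [7.75→10.75]: (7.85+3.23)/2 × 3 = 16.62
  Sum = 236.535 mg/L·h

AUC = 237 mg/L·h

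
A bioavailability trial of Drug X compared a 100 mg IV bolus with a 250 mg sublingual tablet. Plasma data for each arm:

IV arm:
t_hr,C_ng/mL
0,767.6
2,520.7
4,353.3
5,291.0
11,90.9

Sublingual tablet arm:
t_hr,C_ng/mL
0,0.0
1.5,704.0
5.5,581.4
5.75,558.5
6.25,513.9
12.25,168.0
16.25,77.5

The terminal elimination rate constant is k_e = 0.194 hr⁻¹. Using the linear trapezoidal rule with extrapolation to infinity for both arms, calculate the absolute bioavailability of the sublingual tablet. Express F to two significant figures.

F = 0.63

Trapezoidal AUC_0→11 (IV):
  [0→2]: (767.6+520.7)/2 × 2 = 1288.3
  [2→4]: (520.7+353.3)/2 × 2 = 874.0
  [4→5]: (353.3+291.0)/2 × 1 = 322.15
  [5→11]: (291.0+90.9)/2 × 6 = 1145.7
  Sum = 3630.15 ng/mL·hr
IV tail: 90.9/0.194 = 468.557; AUC_iv,0→∞ = 3630.15 + 468.557 = 4098.707 ng/mL·hr
Trapezoidal AUC_0→16.25 (sublingual tablet):
  [0→1.5]: (0.0+704.0)/2 × 1.5 = 528.0
  [1.5→5.5]: (704.0+581.4)/2 × 4 = 2570.8
  [5.5→5.75]: (581.4+558.5)/2 × 0.25 = 142.4875
  [5.75→6.25]: (558.5+513.9)/2 × 0.5 = 268.1
  [6.25→12.25]: (513.9+168.0)/2 × 6 = 2045.7
  [12.25→16.25]: (168.0+77.5)/2 × 4 = 491.0
  Sum = 6046.0875 ng/mL·hr
sublingual tablet tail: 77.5/0.194 = 399.485; AUC_ev,0→∞ = 6046.0875 + 399.485 = 6445.5725 ng/mL·hr
F = (AUC_ev/D_ev)/(AUC_iv/D_iv) = (6445.5725/250)/(4098.707/100) = 25.78229/40.98707 = 0.6290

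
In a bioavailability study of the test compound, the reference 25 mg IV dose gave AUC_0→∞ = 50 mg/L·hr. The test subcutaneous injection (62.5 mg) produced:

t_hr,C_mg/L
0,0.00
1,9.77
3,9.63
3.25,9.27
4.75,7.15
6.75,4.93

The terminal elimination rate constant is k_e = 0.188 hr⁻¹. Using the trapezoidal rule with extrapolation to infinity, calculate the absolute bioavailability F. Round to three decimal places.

F = 0.618

Trapezoidal AUC_0→6.75 (subcutaneous injection):
  [0→1]: (0.00+9.77)/2 × 1 = 4.885
  [1→3]: (9.77+9.63)/2 × 2 = 19.4
  [3→3.25]: (9.63+9.27)/2 × 0.25 = 2.3625
  [3.25→4.75]: (9.27+7.15)/2 × 1.5 = 12.315
  [4.75→6.75]: (7.15+4.93)/2 × 2 = 12.08
  Sum = 51.0425 mg/L·hr
Tail: C_last/k_e = 4.93/0.188 = 26.223
AUC_0→∞ (subcutaneous injection) = 51.0425 + 26.223 = 77.2655 mg/L·hr
F = (AUC_ev/D_ev)/(AUC_iv/D_iv) = (77.2655/62.5)/(50/25) = 1.236248/2 = 0.6181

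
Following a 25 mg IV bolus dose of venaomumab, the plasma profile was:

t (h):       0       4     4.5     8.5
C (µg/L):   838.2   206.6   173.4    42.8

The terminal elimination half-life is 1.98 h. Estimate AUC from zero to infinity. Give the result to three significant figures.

AUC = 2740 µg/L·h

Trapezoidal AUC_0→8.5:
  [0→4]: (838.2+206.6)/2 × 4 = 2089.6
  [4→4.5]: (206.6+173.4)/2 × 0.5 = 95.0
  [4.5→8.5]: (173.4+42.8)/2 × 4 = 432.4
  Sum = 2617.0 µg/L·h
k_e = ln2 / t½ = 0.693147 / 1.98 = 0.3501 h^-1
Extrapolated tail: C_last / k_e = 42.8 / 0.3501 = 122.251
AUC_0→∞ = 2617.0 + 122.251 = 2739.251 µg/L·h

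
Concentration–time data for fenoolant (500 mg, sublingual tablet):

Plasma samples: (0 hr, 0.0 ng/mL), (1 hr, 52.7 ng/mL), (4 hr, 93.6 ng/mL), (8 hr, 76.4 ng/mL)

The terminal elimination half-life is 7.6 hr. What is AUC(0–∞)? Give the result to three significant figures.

Trapezoidal AUC_0→8:
  [0→1]: (0.0+52.7)/2 × 1 = 26.35
  [1→4]: (52.7+93.6)/2 × 3 = 219.45
  [4→8]: (93.6+76.4)/2 × 4 = 340.0
  Sum = 585.8 ng/mL·hr
k_e = ln2 / t½ = 0.693147 / 7.6 = 0.0912 hr^-1
Extrapolated tail: C_last / k_e = 76.4 / 0.0912 = 837.719
AUC_0→∞ = 585.8 + 837.719 = 1423.519 ng/mL·hr

AUC = 1420 ng/mL·hr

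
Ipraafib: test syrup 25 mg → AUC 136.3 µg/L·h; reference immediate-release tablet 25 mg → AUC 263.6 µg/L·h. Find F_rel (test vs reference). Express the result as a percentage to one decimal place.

F_rel = 51.7%

F_rel = (AUC_test/D_test) / (AUC_ref/D_ref)
      = (136.3/25) / (263.6/25)
      = 5.452 / 10.544 = 0.5171 = 51.71%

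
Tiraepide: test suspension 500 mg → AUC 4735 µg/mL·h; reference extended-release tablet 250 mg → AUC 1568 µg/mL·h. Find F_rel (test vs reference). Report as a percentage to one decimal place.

F_rel = 151.0%

F_rel = (AUC_test/D_test) / (AUC_ref/D_ref)
      = (4735/500) / (1568/250)
      = 9.47 / 6.272 = 1.5099 = 150.99%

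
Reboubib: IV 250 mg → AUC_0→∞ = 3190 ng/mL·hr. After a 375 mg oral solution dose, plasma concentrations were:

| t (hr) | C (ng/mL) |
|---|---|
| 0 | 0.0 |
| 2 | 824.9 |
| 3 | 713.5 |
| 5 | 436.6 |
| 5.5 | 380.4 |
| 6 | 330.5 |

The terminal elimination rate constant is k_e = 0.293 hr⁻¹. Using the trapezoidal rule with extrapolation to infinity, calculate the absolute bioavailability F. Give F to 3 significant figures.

F = 0.889

Trapezoidal AUC_0→6 (oral solution):
  [0→2]: (0.0+824.9)/2 × 2 = 824.9
  [2→3]: (824.9+713.5)/2 × 1 = 769.2
  [3→5]: (713.5+436.6)/2 × 2 = 1150.1
  [5→5.5]: (436.6+380.4)/2 × 0.5 = 204.25
  [5.5→6]: (380.4+330.5)/2 × 0.5 = 177.725
  Sum = 3126.175 ng/mL·hr
Tail: C_last/k_e = 330.5/0.293 = 1127.986
AUC_0→∞ (oral solution) = 3126.175 + 1127.986 = 4254.161 ng/mL·hr
F = (AUC_ev/D_ev)/(AUC_iv/D_iv) = (4254.161/375)/(3190/250) = 11.3444/12.76 = 0.8891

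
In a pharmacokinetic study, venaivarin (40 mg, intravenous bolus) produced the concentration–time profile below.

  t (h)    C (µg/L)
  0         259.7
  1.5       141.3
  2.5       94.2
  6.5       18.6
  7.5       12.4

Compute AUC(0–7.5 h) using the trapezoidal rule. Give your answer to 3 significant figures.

Trapezoidal AUC_0→7.5:
  [0→1.5]: (259.7+141.3)/2 × 1.5 = 300.75
  [1.5→2.5]: (141.3+94.2)/2 × 1 = 117.75
  [2.5→6.5]: (94.2+18.6)/2 × 4 = 225.6
  [6.5→7.5]: (18.6+12.4)/2 × 1 = 15.5
  Sum = 659.6 µg/L·h

AUC = 660 µg/L·h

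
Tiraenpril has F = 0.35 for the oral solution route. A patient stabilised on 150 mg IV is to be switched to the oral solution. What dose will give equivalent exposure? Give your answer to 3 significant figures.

For equal systemic exposure: F × D_ev = D_iv
D_ev = D_iv / F = 150 / 0.35 = 428.571 mg

D_oral = 429 mg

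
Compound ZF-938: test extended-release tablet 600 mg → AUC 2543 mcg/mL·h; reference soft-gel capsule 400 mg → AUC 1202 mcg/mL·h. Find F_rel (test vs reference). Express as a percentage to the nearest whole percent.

F_rel = 141%

F_rel = (AUC_test/D_test) / (AUC_ref/D_ref)
      = (2543/600) / (1202/400)
      = 4.23833 / 3.005 = 1.4104 = 141.04%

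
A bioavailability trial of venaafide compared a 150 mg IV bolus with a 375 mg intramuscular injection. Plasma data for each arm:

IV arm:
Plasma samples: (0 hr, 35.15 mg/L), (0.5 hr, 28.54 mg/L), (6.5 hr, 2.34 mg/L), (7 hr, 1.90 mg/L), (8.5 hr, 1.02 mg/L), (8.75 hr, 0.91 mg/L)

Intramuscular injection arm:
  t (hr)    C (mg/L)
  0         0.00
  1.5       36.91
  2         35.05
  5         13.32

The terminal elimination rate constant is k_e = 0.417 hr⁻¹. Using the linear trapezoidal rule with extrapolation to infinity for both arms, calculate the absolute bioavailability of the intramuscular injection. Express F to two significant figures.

F = 0.53

Trapezoidal AUC_0→8.75 (IV):
  [0→0.5]: (35.15+28.54)/2 × 0.5 = 15.9225
  [0.5→6.5]: (28.54+2.34)/2 × 6 = 92.64
  [6.5→7]: (2.34+1.90)/2 × 0.5 = 1.06
  [7→8.5]: (1.90+1.02)/2 × 1.5 = 2.19
  [8.5→8.75]: (1.02+0.91)/2 × 0.25 = 0.24125
  Sum = 112.05375 mg/L·hr
IV tail: 0.91/0.417 = 2.182; AUC_iv,0→∞ = 112.05375 + 2.182 = 114.23575 mg/L·hr
Trapezoidal AUC_0→5 (intramuscular injection):
  [0→1.5]: (0.00+36.91)/2 × 1.5 = 27.6825
  [1.5→2]: (36.91+35.05)/2 × 0.5 = 17.99
  [2→5]: (35.05+13.32)/2 × 3 = 72.555
  Sum = 118.2275 mg/L·hr
intramuscular injection tail: 13.32/0.417 = 31.942; AUC_ev,0→∞ = 118.2275 + 31.942 = 150.1695 mg/L·hr
F = (AUC_ev/D_ev)/(AUC_iv/D_iv) = (150.1695/375)/(114.23575/150) = 0.400452/0.761572 = 0.5258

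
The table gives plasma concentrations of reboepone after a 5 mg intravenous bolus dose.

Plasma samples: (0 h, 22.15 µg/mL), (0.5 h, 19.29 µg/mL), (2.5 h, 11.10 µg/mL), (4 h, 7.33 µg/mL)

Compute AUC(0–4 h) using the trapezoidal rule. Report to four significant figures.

AUC = 54.57 µg/mL·h

Trapezoidal AUC_0→4:
  [0→0.5]: (22.15+19.29)/2 × 0.5 = 10.36
  [0.5→2.5]: (19.29+11.10)/2 × 2 = 30.39
  [2.5→4]: (11.10+7.33)/2 × 1.5 = 13.8225
  Sum = 54.5725 µg/mL·h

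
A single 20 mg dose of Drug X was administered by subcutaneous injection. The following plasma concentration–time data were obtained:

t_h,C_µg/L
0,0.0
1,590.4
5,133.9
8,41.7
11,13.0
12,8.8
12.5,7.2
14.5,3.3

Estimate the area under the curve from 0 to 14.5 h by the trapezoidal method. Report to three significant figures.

Trapezoidal AUC_0→14.5:
  [0→1]: (0.0+590.4)/2 × 1 = 295.2
  [1→5]: (590.4+133.9)/2 × 4 = 1448.6
  [5→8]: (133.9+41.7)/2 × 3 = 263.4
  [8→11]: (41.7+13.0)/2 × 3 = 82.05
  [11→12]: (13.0+8.8)/2 × 1 = 10.9
  [12→12.5]: (8.8+7.2)/2 × 0.5 = 4.0
  [12.5→14.5]: (7.2+3.3)/2 × 2 = 10.5
  Sum = 2114.65 µg/L·h

AUC = 2110 µg/L·h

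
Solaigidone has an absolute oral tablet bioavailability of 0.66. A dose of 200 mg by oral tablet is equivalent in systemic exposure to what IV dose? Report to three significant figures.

Systemic exposure from an extravascular dose = F × D_ev, so the equivalent IV dose is F × D_ev.
D_iv = F × D_ev = 0.66 × 200 = 132 mg

D_iv = 132 mg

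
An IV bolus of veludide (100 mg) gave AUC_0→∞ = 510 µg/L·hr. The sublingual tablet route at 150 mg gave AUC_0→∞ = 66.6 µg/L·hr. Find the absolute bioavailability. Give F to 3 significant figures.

F = (AUC_ev / D_ev) / (AUC_iv / D_iv)
  = (66.6/150) / (510/100)
  = 0.444 / 5.1 = 0.0871

F = 0.0871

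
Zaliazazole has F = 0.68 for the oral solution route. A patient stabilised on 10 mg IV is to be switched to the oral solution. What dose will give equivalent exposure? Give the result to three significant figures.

D_oral = 14.7 mg

For equal systemic exposure: F × D_ev = D_iv
D_ev = D_iv / F = 10 / 0.68 = 14.7059 mg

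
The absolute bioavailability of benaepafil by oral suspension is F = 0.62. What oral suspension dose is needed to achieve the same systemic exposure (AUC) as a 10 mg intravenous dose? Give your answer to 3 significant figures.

D_oral = 16.1 mg

For equal systemic exposure: F × D_ev = D_iv
D_ev = D_iv / F = 10 / 0.62 = 16.129 mg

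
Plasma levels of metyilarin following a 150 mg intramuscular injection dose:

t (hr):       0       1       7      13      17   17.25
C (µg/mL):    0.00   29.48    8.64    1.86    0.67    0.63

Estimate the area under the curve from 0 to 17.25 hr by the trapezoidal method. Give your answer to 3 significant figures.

Trapezoidal AUC_0→17.25:
  [0→1]: (0.00+29.48)/2 × 1 = 14.74
  [1→7]: (29.48+8.64)/2 × 6 = 114.36
  [7→13]: (8.64+1.86)/2 × 6 = 31.5
  [13→17]: (1.86+0.67)/2 × 4 = 5.06
  [17→17.25]: (0.67+0.63)/2 × 0.25 = 0.1625
  Sum = 165.8225 µg/mL·hr

AUC = 166 µg/mL·hr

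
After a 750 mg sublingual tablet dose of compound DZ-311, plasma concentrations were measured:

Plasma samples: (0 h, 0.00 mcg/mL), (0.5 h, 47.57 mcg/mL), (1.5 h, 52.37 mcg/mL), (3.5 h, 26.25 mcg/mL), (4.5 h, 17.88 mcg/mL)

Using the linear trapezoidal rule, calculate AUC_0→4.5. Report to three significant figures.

Trapezoidal AUC_0→4.5:
  [0→0.5]: (0.00+47.57)/2 × 0.5 = 11.8925
  [0.5→1.5]: (47.57+52.37)/2 × 1 = 49.97
  [1.5→3.5]: (52.37+26.25)/2 × 2 = 78.62
  [3.5→4.5]: (26.25+17.88)/2 × 1 = 22.065
  Sum = 162.5475 mcg/mL·h

AUC = 163 mcg/mL·h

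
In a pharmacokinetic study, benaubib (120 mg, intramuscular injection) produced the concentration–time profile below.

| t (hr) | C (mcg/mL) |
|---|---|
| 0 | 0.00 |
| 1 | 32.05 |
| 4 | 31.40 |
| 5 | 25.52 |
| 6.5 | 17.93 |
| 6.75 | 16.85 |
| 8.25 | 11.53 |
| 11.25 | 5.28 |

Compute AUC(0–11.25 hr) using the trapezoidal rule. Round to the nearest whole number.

Trapezoidal AUC_0→11.25:
  [0→1]: (0.00+32.05)/2 × 1 = 16.025
  [1→4]: (32.05+31.40)/2 × 3 = 95.175
  [4→5]: (31.40+25.52)/2 × 1 = 28.46
  [5→6.5]: (25.52+17.93)/2 × 1.5 = 32.5875
  [6.5→6.75]: (17.93+16.85)/2 × 0.25 = 4.3475
  [6.75→8.25]: (16.85+11.53)/2 × 1.5 = 21.285
  [8.25→11.25]: (11.53+5.28)/2 × 3 = 25.215
  Sum = 223.095 mcg/mL·hr

AUC = 223 mcg/mL·hr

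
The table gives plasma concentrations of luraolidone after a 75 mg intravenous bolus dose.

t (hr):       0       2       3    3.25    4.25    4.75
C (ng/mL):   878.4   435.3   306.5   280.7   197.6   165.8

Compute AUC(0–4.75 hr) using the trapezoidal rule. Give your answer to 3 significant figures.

Trapezoidal AUC_0→4.75:
  [0→2]: (878.4+435.3)/2 × 2 = 1313.7
  [2→3]: (435.3+306.5)/2 × 1 = 370.9
  [3→3.25]: (306.5+280.7)/2 × 0.25 = 73.4
  [3.25→4.25]: (280.7+197.6)/2 × 1 = 239.15
  [4.25→4.75]: (197.6+165.8)/2 × 0.5 = 90.85
  Sum = 2088.0 ng/mL·hr

AUC = 2090 ng/mL·hr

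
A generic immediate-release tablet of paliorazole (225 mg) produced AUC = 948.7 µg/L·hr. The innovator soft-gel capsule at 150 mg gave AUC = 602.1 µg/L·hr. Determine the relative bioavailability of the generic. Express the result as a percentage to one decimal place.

F_rel = 105.0%

F_rel = (AUC_test/D_test) / (AUC_ref/D_ref)
      = (948.7/225) / (602.1/150)
      = 4.21644 / 4.014 = 1.0504 = 105.04%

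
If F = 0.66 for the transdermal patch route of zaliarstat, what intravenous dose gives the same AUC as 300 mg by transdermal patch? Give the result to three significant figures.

D_iv = 198 mg

Systemic exposure from an extravascular dose = F × D_ev, so the equivalent IV dose is F × D_ev.
D_iv = F × D_ev = 0.66 × 300 = 198 mg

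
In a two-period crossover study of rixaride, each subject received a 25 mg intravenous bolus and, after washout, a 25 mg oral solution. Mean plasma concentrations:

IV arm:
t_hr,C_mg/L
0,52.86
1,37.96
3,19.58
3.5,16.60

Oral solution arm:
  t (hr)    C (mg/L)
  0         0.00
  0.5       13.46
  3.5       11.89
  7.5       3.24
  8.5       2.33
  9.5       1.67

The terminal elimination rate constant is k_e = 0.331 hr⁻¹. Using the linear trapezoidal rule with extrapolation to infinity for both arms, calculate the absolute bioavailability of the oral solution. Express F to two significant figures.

F = 0.50

Trapezoidal AUC_0→3.5 (IV):
  [0→1]: (52.86+37.96)/2 × 1 = 45.41
  [1→3]: (37.96+19.58)/2 × 2 = 57.54
  [3→3.5]: (19.58+16.60)/2 × 0.5 = 9.045
  Sum = 111.995 mg/L·hr
IV tail: 16.60/0.331 = 50.151; AUC_iv,0→∞ = 111.995 + 50.151 = 162.146 mg/L·hr
Trapezoidal AUC_0→9.5 (oral solution):
  [0→0.5]: (0.00+13.46)/2 × 0.5 = 3.365
  [0.5→3.5]: (13.46+11.89)/2 × 3 = 38.025
  [3.5→7.5]: (11.89+3.24)/2 × 4 = 30.26
  [7.5→8.5]: (3.24+2.33)/2 × 1 = 2.785
  [8.5→9.5]: (2.33+1.67)/2 × 1 = 2.0
  Sum = 76.435 mg/L·hr
oral solution tail: 1.67/0.331 = 5.045; AUC_ev,0→∞ = 76.435 + 5.045 = 81.48 mg/L·hr
F = (AUC_ev/D_ev)/(AUC_iv/D_iv) = (81.48/25)/(162.146/25) = 3.2592/6.48584 = 0.5025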